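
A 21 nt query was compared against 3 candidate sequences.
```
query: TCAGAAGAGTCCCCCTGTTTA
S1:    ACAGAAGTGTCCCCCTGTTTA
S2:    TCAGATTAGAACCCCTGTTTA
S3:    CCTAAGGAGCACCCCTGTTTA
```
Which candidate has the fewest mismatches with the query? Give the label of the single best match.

Hamming distances to query — S1: 2; S2: 4; S3: 6.
Smallest is S1 with 2 mismatches.

S1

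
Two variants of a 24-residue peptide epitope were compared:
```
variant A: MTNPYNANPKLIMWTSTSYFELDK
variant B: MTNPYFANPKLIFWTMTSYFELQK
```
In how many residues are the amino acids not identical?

4

Mismatches (1-based): residue 6: N→F; residue 13: M→F; residue 16: S→M; residue 23: D→Q.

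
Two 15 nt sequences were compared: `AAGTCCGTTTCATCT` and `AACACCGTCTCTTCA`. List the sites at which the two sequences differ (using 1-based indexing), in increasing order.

Differences at site 3 (G→C), site 4 (T→A), site 9 (T→C), site 12 (A→T), site 15 (T→A).

3, 4, 9, 12, 15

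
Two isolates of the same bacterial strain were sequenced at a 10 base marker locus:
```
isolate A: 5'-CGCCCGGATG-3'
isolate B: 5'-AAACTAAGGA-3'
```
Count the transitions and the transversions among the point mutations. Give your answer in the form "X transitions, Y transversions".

Mismatches (1-based):
position 1: C→A (pyrimidine→purine, transversion)
position 2: G→A (purine→purine, transition)
position 3: C→A (pyrimidine→purine, transversion)
position 5: C→T (pyrimidine→pyrimidine, transition)
position 6: G→A (purine→purine, transition)
position 7: G→A (purine→purine, transition)
position 8: A→G (purine→purine, transition)
position 9: T→G (pyrimidine→purine, transversion)
position 10: G→A (purine→purine, transition)

6 transitions, 3 transversions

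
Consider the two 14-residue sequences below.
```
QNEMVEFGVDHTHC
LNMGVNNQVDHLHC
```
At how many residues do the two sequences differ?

7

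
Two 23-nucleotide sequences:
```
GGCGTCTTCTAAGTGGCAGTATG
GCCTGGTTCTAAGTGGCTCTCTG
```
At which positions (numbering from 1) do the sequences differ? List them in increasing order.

Scanning 1-based: 2: G/C; 4: G/T; 5: T/G; 6: C/G; 18: A/T; 19: G/C; 21: A/C.

2, 4, 5, 6, 18, 19, 21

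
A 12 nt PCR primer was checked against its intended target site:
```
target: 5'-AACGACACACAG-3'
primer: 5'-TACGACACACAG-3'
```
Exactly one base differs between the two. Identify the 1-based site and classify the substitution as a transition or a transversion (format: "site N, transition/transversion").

site 1, transversion

Site 1 changes A→T. A is a purine and T is a pyrimidine, so this is a transversion.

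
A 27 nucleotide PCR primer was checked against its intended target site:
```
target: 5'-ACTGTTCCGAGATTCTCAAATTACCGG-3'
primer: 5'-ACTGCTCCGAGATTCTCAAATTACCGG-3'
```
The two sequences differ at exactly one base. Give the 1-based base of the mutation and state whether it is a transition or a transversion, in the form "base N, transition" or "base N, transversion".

base 5, transition

The sequences differ only at base 5: T→C (pyrimidine→pyrimidine), a transition.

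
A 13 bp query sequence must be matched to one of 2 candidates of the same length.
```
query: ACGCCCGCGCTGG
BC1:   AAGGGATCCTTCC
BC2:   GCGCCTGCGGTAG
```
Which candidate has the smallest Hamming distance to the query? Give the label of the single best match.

Hamming distances to query — BC1: 9; BC2: 4.
Smallest is BC2 with 4 mismatches.

BC2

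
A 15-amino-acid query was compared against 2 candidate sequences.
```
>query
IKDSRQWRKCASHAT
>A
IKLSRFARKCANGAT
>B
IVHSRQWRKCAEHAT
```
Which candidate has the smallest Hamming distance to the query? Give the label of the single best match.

B

Hamming distances to query — A: 5; B: 3.
Smallest is B with 3 mismatches.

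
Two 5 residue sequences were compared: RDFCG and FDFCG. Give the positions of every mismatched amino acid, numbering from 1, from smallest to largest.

1

Differences at position 1 (R→F).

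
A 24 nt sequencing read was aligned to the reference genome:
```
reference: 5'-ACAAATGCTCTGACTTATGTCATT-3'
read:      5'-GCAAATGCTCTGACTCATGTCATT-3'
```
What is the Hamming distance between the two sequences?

2

The sequences differ at sites 1, 16 (1-based) — 2 in total.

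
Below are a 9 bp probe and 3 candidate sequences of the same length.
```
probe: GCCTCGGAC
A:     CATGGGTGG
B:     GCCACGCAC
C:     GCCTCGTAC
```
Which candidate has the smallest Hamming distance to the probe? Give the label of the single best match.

A differs at 8 bases; B differs at 2 bases; C differs at 1 base. The closest is C.

C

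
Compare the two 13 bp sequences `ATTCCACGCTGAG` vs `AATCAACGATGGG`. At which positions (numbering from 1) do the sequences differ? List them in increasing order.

2, 5, 9, 12

Scanning 1-based: 2: T/A; 5: C/A; 9: C/A; 12: A/G.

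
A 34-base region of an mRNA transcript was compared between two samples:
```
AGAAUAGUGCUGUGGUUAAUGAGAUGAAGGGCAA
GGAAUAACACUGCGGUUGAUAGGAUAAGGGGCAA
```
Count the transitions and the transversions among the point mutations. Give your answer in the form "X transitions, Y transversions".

Transitions (purine↔purine or pyrimidine↔pyrimidine): 1 A→G, 7 G→A, 8 U→C, 9 G→A, 13 U→C, 18 A→G, 21 G→A, 22 A→G, 26 G→A, 28 A→G.
Transversions (purine↔pyrimidine): none.

10 transitions, 0 transversions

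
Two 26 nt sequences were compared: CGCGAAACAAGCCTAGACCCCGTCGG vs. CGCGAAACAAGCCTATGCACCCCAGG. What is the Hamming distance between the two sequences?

6

Comparing position by position, 6 bases differ: 16 (G/T), 17 (A/G), 19 (C/A), 22 (G/C), 23 (T/C), 24 (C/A).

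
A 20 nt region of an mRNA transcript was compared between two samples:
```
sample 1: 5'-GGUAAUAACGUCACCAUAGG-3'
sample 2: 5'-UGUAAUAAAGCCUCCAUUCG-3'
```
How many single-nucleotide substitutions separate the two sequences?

Comparing position by position, 6 positions differ: 1 (G/U), 9 (C/A), 11 (U/C), 13 (A/U), 18 (A/U), 19 (G/C).

6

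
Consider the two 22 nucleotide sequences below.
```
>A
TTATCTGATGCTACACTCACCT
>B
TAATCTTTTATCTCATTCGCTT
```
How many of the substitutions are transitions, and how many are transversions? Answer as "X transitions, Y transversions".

6 transitions, 4 transversions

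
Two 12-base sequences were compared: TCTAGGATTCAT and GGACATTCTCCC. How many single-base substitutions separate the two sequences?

The sequences differ at sites 1, 2, 3, 4, 5, 6, 7, 8, 11, 12 (1-based) — 10 in total.

10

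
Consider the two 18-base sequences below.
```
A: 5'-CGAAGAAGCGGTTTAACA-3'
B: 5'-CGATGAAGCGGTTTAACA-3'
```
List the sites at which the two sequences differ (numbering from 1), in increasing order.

4

Scanning 1-based: 4: A/T.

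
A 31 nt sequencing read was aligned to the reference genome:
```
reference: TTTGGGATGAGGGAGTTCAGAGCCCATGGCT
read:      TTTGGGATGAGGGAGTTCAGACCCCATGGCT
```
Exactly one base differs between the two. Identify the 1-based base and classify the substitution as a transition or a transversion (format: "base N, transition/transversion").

base 22, transversion

The sequences differ only at base 22: G→C (purine→pyrimidine), a transversion.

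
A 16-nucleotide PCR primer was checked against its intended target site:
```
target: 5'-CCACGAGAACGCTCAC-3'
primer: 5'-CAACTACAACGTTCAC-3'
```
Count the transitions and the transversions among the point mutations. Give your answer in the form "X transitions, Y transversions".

1 transition, 3 transversions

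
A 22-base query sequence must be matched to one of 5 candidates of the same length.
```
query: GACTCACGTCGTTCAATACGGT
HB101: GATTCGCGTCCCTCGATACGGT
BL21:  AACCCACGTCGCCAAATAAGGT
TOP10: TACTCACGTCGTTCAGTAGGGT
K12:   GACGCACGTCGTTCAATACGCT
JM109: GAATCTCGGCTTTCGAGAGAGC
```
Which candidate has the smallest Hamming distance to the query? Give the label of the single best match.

HB101 differs at 5 positions; BL21 differs at 6 positions; TOP10 differs at 3 positions; K12 differs at 2 positions; JM109 differs at 9 positions. The closest is K12.

K12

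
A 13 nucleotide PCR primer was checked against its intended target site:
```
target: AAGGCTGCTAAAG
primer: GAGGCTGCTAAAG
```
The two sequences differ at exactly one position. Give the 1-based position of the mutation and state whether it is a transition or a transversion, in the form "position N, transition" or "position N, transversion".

Position 1 changes A→G. A is a purine and G is a purine, so this is a transition.

position 1, transition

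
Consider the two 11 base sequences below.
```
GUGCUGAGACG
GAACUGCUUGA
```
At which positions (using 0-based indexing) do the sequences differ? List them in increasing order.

1, 2, 6, 7, 8, 9, 10

Scanning 0-based: 1: U/A; 2: G/A; 6: A/C; 7: G/U; 8: A/U; 9: C/G; 10: G/A.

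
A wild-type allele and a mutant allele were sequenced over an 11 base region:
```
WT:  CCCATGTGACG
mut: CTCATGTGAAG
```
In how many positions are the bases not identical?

2

The sequences differ at positions 2, 10 (1-based) — 2 in total.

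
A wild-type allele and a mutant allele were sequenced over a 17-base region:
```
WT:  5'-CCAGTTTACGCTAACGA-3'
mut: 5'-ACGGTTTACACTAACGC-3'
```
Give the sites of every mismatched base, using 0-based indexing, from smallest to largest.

Scanning 0-based: 0: C/A; 2: A/G; 9: G/A; 16: A/C.

0, 2, 9, 16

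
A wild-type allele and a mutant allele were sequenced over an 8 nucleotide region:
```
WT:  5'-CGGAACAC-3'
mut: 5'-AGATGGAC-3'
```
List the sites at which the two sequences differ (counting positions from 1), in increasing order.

1, 3, 4, 5, 6

Scanning 1-based: 1: C/A; 3: G/A; 4: A/T; 5: A/G; 6: C/G.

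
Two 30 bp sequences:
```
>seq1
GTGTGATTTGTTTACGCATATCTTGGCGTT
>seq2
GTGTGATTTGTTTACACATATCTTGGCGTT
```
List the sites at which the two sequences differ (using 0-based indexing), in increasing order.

Scanning 0-based: 15: G/A.

15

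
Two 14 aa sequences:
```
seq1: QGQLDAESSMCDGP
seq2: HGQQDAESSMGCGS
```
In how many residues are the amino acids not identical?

5

The sequences differ at residues 1, 4, 11, 12, 14 (1-based) — 5 in total.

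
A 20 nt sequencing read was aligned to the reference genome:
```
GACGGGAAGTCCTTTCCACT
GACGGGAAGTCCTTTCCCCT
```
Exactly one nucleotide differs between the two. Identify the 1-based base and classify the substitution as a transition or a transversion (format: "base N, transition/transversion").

base 18, transversion

Base 18 changes A→C. A is a purine and C is a pyrimidine, so this is a transversion.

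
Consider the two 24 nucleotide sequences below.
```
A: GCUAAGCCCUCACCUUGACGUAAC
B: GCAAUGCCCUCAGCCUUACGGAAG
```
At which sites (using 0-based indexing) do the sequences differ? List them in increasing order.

2, 4, 12, 14, 16, 20, 23

Differences at site 2 (U→A), site 4 (A→U), site 12 (C→G), site 14 (U→C), site 16 (G→U), site 20 (U→G), site 23 (C→G).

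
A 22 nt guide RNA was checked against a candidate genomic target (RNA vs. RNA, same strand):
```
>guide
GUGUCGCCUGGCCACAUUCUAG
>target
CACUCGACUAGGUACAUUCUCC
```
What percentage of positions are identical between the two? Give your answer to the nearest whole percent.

59%

9 positions differ (1, 2, 3, 7, 10, 12, 13, 21, 22), so 13 of 22 match: 13/22 = 59.09%.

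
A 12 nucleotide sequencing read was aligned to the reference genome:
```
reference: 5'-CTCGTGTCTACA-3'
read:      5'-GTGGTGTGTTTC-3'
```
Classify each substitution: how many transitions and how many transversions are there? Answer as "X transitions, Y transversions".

1 transition, 5 transversions

Transitions (purine↔purine or pyrimidine↔pyrimidine): 11 C→T.
Transversions (purine↔pyrimidine): 1 C→G, 3 C→G, 8 C→G, 10 A→T, 12 A→C.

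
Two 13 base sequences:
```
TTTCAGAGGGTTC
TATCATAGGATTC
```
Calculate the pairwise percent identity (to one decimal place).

76.9%

3 positions differ (2, 6, 10), so 10 of 13 match: 10/13 = 76.92%.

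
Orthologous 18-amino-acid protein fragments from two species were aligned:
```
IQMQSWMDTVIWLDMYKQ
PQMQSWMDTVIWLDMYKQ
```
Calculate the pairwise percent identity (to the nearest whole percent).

Mismatch at position 1 (1-based): 1 of 18.
Identical positions: 17/18 = 94.44% → 94%.

94%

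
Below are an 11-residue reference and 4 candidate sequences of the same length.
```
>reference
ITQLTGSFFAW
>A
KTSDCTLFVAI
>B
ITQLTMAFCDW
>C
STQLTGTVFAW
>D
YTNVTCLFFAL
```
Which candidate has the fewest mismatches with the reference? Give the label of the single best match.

A differs at 8 residues; B differs at 4 residues; C differs at 3 residues; D differs at 6 residues. The closest is C.

C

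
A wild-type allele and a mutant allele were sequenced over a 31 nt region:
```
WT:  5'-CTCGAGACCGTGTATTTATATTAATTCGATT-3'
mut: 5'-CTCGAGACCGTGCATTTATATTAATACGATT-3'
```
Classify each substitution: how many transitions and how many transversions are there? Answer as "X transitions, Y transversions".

Mismatches (1-based):
base 13: T→C (pyrimidine→pyrimidine, transition)
base 26: T→A (pyrimidine→purine, transversion)

1 transition, 1 transversion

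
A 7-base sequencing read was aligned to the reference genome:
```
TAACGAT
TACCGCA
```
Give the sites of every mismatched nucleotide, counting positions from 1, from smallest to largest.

Differences at site 3 (A→C), site 6 (A→C), site 7 (T→A).

3, 6, 7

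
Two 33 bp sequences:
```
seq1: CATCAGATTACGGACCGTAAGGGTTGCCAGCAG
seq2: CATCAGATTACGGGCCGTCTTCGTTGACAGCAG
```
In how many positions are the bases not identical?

6

The sequences differ at positions 14, 19, 20, 21, 22, 27 (1-based) — 6 in total.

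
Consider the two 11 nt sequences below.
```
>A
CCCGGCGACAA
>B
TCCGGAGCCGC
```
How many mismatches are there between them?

Mismatches (1-based): position 1: C→T; position 6: C→A; position 8: A→C; position 10: A→G; position 11: A→C.

5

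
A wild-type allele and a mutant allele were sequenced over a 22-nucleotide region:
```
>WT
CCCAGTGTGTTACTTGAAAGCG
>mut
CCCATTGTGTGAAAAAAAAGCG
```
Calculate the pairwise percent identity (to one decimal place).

Mismatches at positions 5, 11, 13, 14, 15, 16 (1-based): 6 of 22.
Identical positions: 16/22 = 72.73% → 72.7%.

72.7%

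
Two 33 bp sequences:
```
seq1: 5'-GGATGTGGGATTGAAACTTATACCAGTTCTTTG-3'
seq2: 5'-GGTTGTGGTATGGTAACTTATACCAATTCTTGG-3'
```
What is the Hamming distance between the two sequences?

6

Mismatches (1-based): base 3: A→T; base 9: G→T; base 12: T→G; base 14: A→T; base 26: G→A; base 32: T→G.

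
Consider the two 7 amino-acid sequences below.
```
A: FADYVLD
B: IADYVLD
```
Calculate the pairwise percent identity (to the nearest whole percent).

86%

1 position differs (1), so 6 of 7 match: 6/7 = 85.71%.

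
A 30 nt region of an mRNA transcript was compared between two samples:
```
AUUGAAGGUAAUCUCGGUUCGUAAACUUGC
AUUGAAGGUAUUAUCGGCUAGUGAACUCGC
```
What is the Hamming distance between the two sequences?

Comparing position by position, 6 positions differ: 11 (A/U), 13 (C/A), 18 (U/C), 20 (C/A), 23 (A/G), 28 (U/C).

6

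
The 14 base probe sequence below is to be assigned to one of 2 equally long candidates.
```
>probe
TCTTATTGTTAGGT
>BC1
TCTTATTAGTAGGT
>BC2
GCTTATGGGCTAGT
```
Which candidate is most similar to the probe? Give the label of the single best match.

BC1 differs at 2 bases; BC2 differs at 6 bases. The closest is BC1.

BC1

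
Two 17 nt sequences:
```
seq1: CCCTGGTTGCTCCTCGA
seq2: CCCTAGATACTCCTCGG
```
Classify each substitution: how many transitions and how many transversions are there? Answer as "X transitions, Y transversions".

3 transitions, 1 transversion

Mismatches (1-based):
site 5: G→A (purine→purine, transition)
site 7: T→A (pyrimidine→purine, transversion)
site 9: G→A (purine→purine, transition)
site 17: A→G (purine→purine, transition)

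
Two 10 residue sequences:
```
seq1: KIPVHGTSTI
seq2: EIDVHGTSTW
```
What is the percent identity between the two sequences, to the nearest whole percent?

70%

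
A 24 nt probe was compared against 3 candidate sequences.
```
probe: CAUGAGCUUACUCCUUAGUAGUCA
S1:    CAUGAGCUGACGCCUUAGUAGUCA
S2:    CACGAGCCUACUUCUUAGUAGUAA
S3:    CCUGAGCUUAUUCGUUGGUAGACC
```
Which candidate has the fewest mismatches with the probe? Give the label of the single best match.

S1

Hamming distances to probe — S1: 2; S2: 4; S3: 6.
Smallest is S1 with 2 mismatches.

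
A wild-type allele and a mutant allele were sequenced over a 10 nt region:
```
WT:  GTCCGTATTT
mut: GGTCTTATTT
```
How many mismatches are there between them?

3

Comparing position by position, 3 bases differ: 2 (T/G), 3 (C/T), 5 (G/T).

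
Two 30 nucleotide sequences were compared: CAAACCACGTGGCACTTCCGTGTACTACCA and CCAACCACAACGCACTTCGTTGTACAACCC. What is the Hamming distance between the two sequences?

8

Comparing position by position, 8 positions differ: 2 (A/C), 9 (G/A), 10 (T/A), 11 (G/C), 19 (C/G), 20 (G/T), 26 (T/A), 30 (A/C).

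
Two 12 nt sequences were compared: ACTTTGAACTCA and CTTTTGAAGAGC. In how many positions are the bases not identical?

6

Comparing position by position, 6 positions differ: 1 (A/C), 2 (C/T), 9 (C/G), 10 (T/A), 11 (C/G), 12 (A/C).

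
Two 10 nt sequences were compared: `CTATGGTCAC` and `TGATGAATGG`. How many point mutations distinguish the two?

7

The sequences differ at sites 1, 2, 6, 7, 8, 9, 10 (1-based) — 7 in total.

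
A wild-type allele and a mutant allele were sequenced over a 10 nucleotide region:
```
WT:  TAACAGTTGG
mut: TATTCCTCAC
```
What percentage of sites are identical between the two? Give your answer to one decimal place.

30.0%

Mismatches at positions 3, 4, 5, 6, 8, 9, 10 (1-based): 7 of 10.
Identical positions: 3/10 = 30% → 30.0%.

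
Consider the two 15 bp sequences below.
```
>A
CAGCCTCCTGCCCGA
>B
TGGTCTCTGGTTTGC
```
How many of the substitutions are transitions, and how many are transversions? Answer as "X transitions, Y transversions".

7 transitions, 2 transversions

Mismatches (1-based):
site 1: C→T (pyrimidine→pyrimidine, transition)
site 2: A→G (purine→purine, transition)
site 4: C→T (pyrimidine→pyrimidine, transition)
site 8: C→T (pyrimidine→pyrimidine, transition)
site 9: T→G (pyrimidine→purine, transversion)
site 11: C→T (pyrimidine→pyrimidine, transition)
site 12: C→T (pyrimidine→pyrimidine, transition)
site 13: C→T (pyrimidine→pyrimidine, transition)
site 15: A→C (purine→pyrimidine, transversion)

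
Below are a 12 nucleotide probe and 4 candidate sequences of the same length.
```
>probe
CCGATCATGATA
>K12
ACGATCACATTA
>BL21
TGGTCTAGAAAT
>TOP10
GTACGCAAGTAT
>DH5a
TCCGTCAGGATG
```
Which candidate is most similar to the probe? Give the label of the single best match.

K12

Hamming distances to probe — K12: 4; BL21: 9; TOP10: 9; DH5a: 5.
Smallest is K12 with 4 mismatches.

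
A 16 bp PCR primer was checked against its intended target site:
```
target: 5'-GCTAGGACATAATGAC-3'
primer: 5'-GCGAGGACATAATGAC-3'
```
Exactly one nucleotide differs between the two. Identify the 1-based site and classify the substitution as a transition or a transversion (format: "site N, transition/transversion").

Site 3 changes T→G. T is a pyrimidine and G is a purine, so this is a transversion.

site 3, transversion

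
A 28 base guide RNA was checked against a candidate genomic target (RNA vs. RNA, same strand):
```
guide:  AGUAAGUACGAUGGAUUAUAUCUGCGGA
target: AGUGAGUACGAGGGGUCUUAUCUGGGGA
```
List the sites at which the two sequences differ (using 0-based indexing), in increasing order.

3, 11, 14, 16, 17, 24

Scanning 0-based: 3: A/G; 11: U/G; 14: A/G; 16: U/C; 17: A/U; 24: C/G.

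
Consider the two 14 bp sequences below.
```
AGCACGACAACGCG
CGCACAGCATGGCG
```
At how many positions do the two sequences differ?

Mismatches (1-based): position 1: A→C; position 6: G→A; position 7: A→G; position 10: A→T; position 11: C→G.

5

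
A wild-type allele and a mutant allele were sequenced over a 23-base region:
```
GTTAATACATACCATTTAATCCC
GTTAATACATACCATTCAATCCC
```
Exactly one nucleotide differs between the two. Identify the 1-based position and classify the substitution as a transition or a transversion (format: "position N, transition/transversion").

position 17, transition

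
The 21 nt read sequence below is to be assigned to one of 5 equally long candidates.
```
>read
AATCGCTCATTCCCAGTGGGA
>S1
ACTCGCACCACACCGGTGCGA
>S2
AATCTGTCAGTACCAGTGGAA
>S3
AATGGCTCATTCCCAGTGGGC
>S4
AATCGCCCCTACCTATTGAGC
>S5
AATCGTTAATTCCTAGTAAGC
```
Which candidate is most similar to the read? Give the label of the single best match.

S3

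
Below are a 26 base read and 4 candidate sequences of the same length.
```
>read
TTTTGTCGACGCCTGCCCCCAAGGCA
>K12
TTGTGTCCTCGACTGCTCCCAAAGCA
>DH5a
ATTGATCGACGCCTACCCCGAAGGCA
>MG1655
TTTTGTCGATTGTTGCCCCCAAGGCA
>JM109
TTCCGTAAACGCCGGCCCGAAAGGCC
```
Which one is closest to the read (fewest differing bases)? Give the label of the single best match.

MG1655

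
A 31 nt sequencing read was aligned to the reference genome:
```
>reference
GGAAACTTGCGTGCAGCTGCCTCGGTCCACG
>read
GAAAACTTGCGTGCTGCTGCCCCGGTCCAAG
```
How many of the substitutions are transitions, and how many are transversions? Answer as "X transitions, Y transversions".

Transitions (purine↔purine or pyrimidine↔pyrimidine): 2 G→A, 22 T→C.
Transversions (purine↔pyrimidine): 15 A→T, 30 C→A.

2 transitions, 2 transversions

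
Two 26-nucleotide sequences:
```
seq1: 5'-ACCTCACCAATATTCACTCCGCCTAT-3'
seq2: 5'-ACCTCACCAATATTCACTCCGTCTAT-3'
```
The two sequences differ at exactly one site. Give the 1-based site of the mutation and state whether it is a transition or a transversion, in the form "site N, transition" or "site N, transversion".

Site 22 changes C→T. C is a pyrimidine and T is a pyrimidine, so this is a transition.

site 22, transition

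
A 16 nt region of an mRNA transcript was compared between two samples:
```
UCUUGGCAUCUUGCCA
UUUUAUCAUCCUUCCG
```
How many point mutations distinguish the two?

Comparing position by position, 6 sites differ: 2 (C/U), 5 (G/A), 6 (G/U), 11 (U/C), 13 (G/U), 16 (A/G).

6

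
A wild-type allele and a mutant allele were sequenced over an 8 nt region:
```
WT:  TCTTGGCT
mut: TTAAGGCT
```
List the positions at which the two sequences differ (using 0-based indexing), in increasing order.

Differences at position 1 (C→T), position 2 (T→A), position 3 (T→A).

1, 2, 3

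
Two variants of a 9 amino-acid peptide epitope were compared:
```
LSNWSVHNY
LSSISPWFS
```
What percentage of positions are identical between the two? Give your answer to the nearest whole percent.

Mismatches at positions 3, 4, 6, 7, 8, 9 (1-based): 6 of 9.
Identical positions: 3/9 = 33.33% → 33%.

33%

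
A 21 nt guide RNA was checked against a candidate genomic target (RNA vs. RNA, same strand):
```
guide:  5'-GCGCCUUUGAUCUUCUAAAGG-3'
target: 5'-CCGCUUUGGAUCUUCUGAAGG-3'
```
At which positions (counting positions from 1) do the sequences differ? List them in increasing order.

1, 5, 8, 17

Differences at position 1 (G→C), position 5 (C→U), position 8 (U→G), position 17 (A→G).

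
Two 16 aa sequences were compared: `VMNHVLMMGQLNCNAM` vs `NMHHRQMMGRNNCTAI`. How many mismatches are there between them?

8

Comparing position by position, 8 residues differ: 1 (V/N), 3 (N/H), 5 (V/R), 6 (L/Q), 10 (Q/R), 11 (L/N), 14 (N/T), 16 (M/I).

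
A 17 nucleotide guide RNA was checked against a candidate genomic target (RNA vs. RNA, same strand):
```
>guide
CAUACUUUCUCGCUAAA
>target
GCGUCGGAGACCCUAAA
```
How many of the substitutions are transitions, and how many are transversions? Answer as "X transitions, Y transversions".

0 transitions, 10 transversions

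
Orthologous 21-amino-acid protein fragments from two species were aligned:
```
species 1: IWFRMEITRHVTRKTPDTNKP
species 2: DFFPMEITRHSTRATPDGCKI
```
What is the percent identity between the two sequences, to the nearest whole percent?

62%

Mismatches at positions 1, 2, 4, 11, 14, 18, 19, 21 (1-based): 8 of 21.
Identical positions: 13/21 = 61.9% → 62%.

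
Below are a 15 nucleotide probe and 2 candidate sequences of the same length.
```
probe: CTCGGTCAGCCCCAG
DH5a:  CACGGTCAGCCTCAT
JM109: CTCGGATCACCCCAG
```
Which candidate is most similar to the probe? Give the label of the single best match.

DH5a

Hamming distances to probe — DH5a: 3; JM109: 4.
Smallest is DH5a with 3 mismatches.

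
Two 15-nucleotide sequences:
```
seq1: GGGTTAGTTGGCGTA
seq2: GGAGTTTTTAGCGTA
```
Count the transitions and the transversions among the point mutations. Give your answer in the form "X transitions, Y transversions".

2 transitions, 3 transversions

Mismatches (1-based):
position 3: G→A (purine→purine, transition)
position 4: T→G (pyrimidine→purine, transversion)
position 6: A→T (purine→pyrimidine, transversion)
position 7: G→T (purine→pyrimidine, transversion)
position 10: G→A (purine→purine, transition)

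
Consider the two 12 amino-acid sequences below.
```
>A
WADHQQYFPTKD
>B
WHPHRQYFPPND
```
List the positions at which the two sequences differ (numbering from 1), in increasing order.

2, 3, 5, 10, 11

Scanning 1-based: 2: A/H; 3: D/P; 5: Q/R; 10: T/P; 11: K/N.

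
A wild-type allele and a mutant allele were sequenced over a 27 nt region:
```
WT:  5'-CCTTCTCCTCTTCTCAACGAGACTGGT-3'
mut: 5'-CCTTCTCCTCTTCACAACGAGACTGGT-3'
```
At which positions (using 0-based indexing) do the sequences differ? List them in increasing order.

13

Scanning 0-based: 13: T/A.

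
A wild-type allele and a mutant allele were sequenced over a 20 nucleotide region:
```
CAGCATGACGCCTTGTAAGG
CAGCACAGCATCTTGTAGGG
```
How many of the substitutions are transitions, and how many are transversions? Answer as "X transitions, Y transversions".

6 transitions, 0 transversions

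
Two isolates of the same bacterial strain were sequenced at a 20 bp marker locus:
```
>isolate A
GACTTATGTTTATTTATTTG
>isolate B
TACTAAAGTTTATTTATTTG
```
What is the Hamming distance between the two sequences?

Mismatches (1-based): base 1: G→T; base 5: T→A; base 7: T→A.

3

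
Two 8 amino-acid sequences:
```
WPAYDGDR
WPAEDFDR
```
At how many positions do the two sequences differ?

2

The sequences differ at positions 4, 6 (1-based) — 2 in total.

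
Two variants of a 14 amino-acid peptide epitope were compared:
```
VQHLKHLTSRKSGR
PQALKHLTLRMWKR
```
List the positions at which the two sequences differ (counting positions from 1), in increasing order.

Scanning 1-based: 1: V/P; 3: H/A; 9: S/L; 11: K/M; 12: S/W; 13: G/K.

1, 3, 9, 11, 12, 13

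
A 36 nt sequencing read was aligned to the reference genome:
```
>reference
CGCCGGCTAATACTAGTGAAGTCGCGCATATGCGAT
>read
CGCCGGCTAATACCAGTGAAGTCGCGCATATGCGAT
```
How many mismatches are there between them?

Mismatches (1-based): position 14: T→C.

1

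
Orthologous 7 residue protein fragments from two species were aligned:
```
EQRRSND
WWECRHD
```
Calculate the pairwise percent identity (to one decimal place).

14.3%

Mismatches at positions 1, 2, 3, 4, 5, 6 (1-based): 6 of 7.
Identical positions: 1/7 = 14.29% → 14.3%.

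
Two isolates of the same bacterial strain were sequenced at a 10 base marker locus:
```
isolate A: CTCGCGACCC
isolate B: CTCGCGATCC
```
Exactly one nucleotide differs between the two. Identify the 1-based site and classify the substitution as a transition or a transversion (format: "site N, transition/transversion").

site 8, transition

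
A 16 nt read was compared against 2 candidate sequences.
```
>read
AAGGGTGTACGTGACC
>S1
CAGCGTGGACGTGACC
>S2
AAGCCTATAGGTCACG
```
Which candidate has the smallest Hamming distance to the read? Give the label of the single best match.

S1

S1 differs at 3 bases; S2 differs at 6 bases. The closest is S1.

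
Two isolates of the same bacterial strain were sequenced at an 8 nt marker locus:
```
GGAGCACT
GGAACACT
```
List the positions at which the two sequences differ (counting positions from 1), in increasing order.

4

Differences at position 4 (G→A).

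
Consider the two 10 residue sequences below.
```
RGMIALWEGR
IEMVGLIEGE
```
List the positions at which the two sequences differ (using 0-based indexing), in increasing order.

0, 1, 3, 4, 6, 9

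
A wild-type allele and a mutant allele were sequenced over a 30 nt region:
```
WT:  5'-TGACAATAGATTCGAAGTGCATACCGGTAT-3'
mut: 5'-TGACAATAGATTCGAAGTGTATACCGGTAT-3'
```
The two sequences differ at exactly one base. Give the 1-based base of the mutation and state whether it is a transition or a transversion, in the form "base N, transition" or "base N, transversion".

Base 20 changes C→T. C is a pyrimidine and T is a pyrimidine, so this is a transition.

base 20, transition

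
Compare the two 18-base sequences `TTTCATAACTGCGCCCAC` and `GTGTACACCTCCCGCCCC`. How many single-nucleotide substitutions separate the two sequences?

Comparing position by position, 9 bases differ: 1 (T/G), 3 (T/G), 4 (C/T), 6 (T/C), 8 (A/C), 11 (G/C), 13 (G/C), 14 (C/G), 17 (A/C).

9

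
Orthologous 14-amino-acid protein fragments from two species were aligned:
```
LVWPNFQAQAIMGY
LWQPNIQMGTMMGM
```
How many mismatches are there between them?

Comparing position by position, 8 positions differ: 2 (V/W), 3 (W/Q), 6 (F/I), 8 (A/M), 9 (Q/G), 10 (A/T), 11 (I/M), 14 (Y/M).

8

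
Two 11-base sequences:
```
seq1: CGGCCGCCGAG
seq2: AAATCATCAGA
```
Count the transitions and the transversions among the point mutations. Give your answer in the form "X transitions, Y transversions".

Mismatches (1-based):
base 1: C→A (pyrimidine→purine, transversion)
base 2: G→A (purine→purine, transition)
base 3: G→A (purine→purine, transition)
base 4: C→T (pyrimidine→pyrimidine, transition)
base 6: G→A (purine→purine, transition)
base 7: C→T (pyrimidine→pyrimidine, transition)
base 9: G→A (purine→purine, transition)
base 10: A→G (purine→purine, transition)
base 11: G→A (purine→purine, transition)

8 transitions, 1 transversion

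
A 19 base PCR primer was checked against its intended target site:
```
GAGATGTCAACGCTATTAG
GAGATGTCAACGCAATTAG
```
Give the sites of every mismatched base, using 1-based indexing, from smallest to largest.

Scanning 1-based: 14: T/A.

14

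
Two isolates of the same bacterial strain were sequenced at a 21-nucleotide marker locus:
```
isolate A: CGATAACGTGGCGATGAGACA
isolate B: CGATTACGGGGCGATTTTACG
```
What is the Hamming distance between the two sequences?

6

The sequences differ at bases 5, 9, 16, 17, 18, 21 (1-based) — 6 in total.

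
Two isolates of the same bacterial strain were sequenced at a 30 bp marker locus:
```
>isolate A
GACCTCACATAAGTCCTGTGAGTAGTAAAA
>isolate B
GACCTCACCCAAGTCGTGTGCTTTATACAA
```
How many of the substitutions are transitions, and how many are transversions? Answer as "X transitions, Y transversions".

2 transitions, 6 transversions

Mismatches (1-based):
site 9: A→C (purine→pyrimidine, transversion)
site 10: T→C (pyrimidine→pyrimidine, transition)
site 16: C→G (pyrimidine→purine, transversion)
site 21: A→C (purine→pyrimidine, transversion)
site 22: G→T (purine→pyrimidine, transversion)
site 24: A→T (purine→pyrimidine, transversion)
site 25: G→A (purine→purine, transition)
site 28: A→C (purine→pyrimidine, transversion)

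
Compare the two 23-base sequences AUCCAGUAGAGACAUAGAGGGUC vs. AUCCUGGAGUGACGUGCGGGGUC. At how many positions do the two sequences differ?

The sequences differ at positions 5, 7, 10, 14, 16, 17, 18 (1-based) — 7 in total.

7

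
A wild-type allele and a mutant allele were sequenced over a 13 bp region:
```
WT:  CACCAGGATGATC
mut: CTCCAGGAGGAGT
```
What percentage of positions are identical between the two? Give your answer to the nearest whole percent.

69%

4 positions differ (2, 9, 12, 13), so 9 of 13 match: 9/13 = 69.23%.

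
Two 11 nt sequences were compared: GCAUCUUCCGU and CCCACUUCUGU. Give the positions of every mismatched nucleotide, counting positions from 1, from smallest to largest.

Differences at position 1 (G→C), position 3 (A→C), position 4 (U→A), position 9 (C→U).

1, 3, 4, 9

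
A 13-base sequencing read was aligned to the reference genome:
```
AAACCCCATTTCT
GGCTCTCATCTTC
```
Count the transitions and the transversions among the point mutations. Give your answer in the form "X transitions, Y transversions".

Mismatches (1-based):
position 1: A→G (purine→purine, transition)
position 2: A→G (purine→purine, transition)
position 3: A→C (purine→pyrimidine, transversion)
position 4: C→T (pyrimidine→pyrimidine, transition)
position 6: C→T (pyrimidine→pyrimidine, transition)
position 10: T→C (pyrimidine→pyrimidine, transition)
position 12: C→T (pyrimidine→pyrimidine, transition)
position 13: T→C (pyrimidine→pyrimidine, transition)

7 transitions, 1 transversion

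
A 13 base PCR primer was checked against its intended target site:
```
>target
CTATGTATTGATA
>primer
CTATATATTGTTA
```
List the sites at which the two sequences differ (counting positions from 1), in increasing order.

Differences at site 5 (G→A), site 11 (A→T).

5, 11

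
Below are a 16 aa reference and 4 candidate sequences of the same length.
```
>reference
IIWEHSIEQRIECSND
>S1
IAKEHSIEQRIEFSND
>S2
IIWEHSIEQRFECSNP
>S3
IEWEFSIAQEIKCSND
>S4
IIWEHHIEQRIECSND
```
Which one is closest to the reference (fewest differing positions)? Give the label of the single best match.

S4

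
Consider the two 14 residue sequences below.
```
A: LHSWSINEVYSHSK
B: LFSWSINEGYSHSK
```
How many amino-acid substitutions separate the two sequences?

The sequences differ at positions 2, 9 (1-based) — 2 in total.

2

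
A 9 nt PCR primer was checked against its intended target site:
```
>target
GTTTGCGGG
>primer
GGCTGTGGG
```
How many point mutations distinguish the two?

3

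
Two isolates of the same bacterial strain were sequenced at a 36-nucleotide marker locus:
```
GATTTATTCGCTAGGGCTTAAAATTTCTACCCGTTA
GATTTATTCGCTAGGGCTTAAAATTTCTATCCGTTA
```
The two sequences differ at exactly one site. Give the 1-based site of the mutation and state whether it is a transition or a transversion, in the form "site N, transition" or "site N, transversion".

site 30, transition

The sequences differ only at site 30: C→T (pyrimidine→pyrimidine), a transition.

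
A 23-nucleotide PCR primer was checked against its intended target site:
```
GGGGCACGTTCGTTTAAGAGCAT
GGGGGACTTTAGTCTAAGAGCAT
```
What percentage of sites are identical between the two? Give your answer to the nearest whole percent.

Mismatches at positions 5, 8, 11, 14 (1-based): 4 of 23.
Identical positions: 19/23 = 82.61% → 83%.

83%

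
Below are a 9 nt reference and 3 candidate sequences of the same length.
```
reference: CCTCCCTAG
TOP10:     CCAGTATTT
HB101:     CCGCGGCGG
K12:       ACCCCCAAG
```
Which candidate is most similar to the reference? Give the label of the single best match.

K12

Hamming distances to reference — TOP10: 6; HB101: 5; K12: 3.
Smallest is K12 with 3 mismatches.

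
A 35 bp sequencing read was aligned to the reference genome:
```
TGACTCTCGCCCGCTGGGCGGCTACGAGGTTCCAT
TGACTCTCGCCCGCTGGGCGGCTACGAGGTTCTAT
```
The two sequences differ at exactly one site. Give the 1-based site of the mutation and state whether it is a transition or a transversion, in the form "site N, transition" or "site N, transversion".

Site 33 changes C→T. C is a pyrimidine and T is a pyrimidine, so this is a transition.

site 33, transition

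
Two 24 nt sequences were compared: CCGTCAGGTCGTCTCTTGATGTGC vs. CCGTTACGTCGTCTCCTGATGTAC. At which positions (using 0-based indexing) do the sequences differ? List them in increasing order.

4, 6, 15, 22

Scanning 0-based: 4: C/T; 6: G/C; 15: T/C; 22: G/A.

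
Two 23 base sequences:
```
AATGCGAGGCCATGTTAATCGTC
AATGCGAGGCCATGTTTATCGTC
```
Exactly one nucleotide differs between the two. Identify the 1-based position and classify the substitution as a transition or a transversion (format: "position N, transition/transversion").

Position 17 changes A→T. A is a purine and T is a pyrimidine, so this is a transversion.

position 17, transversion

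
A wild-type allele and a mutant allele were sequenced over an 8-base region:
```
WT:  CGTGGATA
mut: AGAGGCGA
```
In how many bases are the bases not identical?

Mismatches (1-based): base 1: C→A; base 3: T→A; base 6: A→C; base 7: T→G.

4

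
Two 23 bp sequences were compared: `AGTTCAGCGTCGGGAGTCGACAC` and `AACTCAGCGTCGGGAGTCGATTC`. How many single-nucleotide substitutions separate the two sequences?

The sequences differ at positions 2, 3, 21, 22 (1-based) — 4 in total.

4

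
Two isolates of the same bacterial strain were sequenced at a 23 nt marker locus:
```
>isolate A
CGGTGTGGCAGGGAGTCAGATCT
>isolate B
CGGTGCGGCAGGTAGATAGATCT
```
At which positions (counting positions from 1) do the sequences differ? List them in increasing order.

6, 13, 16, 17

Differences at position 6 (T→C), position 13 (G→T), position 16 (T→A), position 17 (C→T).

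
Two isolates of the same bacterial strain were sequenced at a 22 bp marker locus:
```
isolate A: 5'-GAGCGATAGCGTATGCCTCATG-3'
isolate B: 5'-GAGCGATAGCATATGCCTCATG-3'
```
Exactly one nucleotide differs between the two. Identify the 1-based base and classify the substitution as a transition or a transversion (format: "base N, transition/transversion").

base 11, transition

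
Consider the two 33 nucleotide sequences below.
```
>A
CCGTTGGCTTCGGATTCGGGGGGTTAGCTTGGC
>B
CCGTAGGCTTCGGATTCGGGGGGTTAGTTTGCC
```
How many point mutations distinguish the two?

Mismatches (1-based): site 5: T→A; site 28: C→T; site 32: G→C.

3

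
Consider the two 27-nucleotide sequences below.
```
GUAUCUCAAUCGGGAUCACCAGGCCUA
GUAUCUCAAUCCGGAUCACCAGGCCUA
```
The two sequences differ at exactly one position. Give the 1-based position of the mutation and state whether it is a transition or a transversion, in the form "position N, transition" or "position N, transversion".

position 12, transversion

Position 12 changes G→C. G is a purine and C is a pyrimidine, so this is a transversion.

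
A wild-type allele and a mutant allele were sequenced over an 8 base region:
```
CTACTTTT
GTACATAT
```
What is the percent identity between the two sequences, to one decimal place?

62.5%

Mismatches at positions 1, 5, 7 (1-based): 3 of 8.
Identical positions: 5/8 = 62.5% → 62.5%.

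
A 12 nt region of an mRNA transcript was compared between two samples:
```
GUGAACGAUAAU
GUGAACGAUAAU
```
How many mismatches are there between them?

No positions differ; the sequences are identical.

0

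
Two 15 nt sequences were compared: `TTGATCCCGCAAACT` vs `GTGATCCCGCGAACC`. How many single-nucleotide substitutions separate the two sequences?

Mismatches (1-based): site 1: T→G; site 11: A→G; site 15: T→C.

3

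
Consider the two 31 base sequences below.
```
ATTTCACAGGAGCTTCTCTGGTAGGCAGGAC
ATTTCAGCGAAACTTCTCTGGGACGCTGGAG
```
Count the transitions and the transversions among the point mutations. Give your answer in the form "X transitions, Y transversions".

2 transitions, 6 transversions

Mismatches (1-based):
site 7: C→G (pyrimidine→purine, transversion)
site 8: A→C (purine→pyrimidine, transversion)
site 10: G→A (purine→purine, transition)
site 12: G→A (purine→purine, transition)
site 22: T→G (pyrimidine→purine, transversion)
site 24: G→C (purine→pyrimidine, transversion)
site 27: A→T (purine→pyrimidine, transversion)
site 31: C→G (pyrimidine→purine, transversion)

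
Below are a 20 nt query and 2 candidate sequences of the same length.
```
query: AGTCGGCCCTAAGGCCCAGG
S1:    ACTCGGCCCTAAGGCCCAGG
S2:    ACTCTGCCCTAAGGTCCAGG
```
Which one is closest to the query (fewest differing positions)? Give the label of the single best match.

S1

S1 differs at 1 position; S2 differs at 3 positions. The closest is S1.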